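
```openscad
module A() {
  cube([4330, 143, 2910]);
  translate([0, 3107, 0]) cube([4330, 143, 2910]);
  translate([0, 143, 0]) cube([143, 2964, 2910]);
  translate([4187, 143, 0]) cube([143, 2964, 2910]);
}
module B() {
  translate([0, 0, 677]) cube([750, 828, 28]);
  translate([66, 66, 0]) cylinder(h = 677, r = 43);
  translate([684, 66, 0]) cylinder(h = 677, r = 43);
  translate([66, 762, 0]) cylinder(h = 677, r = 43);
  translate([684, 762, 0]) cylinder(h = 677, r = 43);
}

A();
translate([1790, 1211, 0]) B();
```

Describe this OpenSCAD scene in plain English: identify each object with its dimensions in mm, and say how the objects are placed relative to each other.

A is a box-shaped house frame (walls only): outside footprint 4330×3250 mm, wall height 2910 mm, wall thickness 143 mm. The two y-facing walls run the full x-width; the two x-facing walls fit between the inner faces of the y-facing walls.

B is a table with a 750×828 mm rectangular top, 28 mm thick, top surface at z = 705 mm, supported by four round legs of 86 mm diameter, each leg's bounding box inset 23 mm from the nearest pair of top edges, running from the floor.

The table sits inside the house frame, centred.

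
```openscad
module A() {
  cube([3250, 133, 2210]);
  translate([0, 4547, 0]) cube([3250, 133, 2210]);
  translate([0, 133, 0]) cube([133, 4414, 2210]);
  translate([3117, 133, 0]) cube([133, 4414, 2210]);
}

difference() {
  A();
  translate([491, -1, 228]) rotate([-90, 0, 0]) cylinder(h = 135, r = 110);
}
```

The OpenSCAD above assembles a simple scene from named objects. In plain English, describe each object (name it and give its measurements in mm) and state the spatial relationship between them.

A is the wall frame of a small rectangular building: four walls, each 2210 mm tall and 133 mm thick, enclosing a footprint 3250 mm (x) by 4680 mm (y) outside-to-outside, with no floor or roof. The front and back walls (the −y and +y sides) span the full width; the two side walls fit between them.

The house frame has a circular hole of radius 110 mm through its front wall, centred at (x = 491, z = 228).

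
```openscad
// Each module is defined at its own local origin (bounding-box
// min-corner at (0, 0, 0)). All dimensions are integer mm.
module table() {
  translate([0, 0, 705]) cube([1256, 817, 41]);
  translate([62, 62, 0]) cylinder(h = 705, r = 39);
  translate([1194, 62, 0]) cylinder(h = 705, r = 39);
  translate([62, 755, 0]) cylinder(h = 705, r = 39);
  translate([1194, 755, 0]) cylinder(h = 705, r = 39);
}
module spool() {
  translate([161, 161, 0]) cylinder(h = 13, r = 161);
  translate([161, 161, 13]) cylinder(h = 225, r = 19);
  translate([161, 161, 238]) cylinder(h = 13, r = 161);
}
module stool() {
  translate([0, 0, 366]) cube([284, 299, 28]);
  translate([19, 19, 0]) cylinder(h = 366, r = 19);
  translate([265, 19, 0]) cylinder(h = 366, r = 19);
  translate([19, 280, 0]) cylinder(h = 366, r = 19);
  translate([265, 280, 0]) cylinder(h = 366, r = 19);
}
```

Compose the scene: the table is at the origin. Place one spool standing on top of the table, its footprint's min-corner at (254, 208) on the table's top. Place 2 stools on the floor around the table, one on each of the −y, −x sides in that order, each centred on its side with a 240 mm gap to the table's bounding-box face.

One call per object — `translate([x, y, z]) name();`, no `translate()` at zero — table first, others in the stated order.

table();
translate([254, 208, 746]) spool();
translate([486, -539, 0]) stool();
translate([-524, 259, 0]) stool();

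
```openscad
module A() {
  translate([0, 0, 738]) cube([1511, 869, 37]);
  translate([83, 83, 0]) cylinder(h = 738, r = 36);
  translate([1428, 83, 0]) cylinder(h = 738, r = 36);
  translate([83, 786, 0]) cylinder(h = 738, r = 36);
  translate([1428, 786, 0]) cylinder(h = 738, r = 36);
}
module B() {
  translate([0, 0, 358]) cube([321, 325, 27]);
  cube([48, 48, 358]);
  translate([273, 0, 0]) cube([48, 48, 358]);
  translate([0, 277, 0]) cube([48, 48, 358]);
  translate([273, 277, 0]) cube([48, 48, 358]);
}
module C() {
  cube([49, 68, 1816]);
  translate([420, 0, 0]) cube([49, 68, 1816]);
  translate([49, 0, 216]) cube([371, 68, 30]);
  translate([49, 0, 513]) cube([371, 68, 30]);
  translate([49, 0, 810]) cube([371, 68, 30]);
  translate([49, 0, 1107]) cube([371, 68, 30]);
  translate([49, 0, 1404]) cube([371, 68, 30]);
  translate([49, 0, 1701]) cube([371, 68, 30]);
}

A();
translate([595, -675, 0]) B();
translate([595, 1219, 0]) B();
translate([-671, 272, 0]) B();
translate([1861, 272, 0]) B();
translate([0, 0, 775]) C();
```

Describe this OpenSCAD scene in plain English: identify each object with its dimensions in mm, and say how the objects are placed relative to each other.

A is a rectangular dining table. The top is 1511×869×37 mm with its upper surface at z = 775 mm. It stands on four round legs of 72 mm diameter, each leg's bounding box inset 47 mm from the nearest pair of top edges, running from the floor to the underside of the top.

B is a four-legged stool. The seat is a 321×325×27 mm slab whose top surface is at z = 385 mm; four square legs, each 48×48 mm in cross-section, run from the floor (z = 0) to the underside of the seat, each flush with a corner of the seat.

C is a wooden ladder with two side rails of 49×68 mm section and 1816 mm height, set 469 mm apart overall. Between them run 6 rectangular rungs (68 mm deep, 30 mm thick), front faces flush with the rails' −y face. The bottom of the first rung is 216 mm above the floor and each subsequent rung is 297 mm higher than the one below.

Four stools sit around the table at the −y, +y, −x, +x sides. The ladder is on top of the table.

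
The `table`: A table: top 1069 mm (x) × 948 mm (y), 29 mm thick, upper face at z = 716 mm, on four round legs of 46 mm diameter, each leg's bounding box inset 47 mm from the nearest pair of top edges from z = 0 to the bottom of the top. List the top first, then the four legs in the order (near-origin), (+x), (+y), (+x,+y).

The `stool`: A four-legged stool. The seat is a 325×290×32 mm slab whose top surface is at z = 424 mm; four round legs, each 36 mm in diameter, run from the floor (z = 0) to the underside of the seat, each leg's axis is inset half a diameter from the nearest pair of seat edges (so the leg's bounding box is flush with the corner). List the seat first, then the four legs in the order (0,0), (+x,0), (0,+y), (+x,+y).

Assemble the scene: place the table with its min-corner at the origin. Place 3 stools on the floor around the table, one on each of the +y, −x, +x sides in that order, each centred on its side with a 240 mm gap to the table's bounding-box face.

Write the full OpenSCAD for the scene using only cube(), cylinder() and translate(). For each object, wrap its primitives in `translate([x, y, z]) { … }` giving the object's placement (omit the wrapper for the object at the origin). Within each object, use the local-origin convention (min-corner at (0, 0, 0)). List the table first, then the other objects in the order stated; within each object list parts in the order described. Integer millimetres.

translate([0, 0, 687]) cube([1069, 948, 29]);
translate([70, 70, 0]) cylinder(h = 687, r = 23);
translate([999, 70, 0]) cylinder(h = 687, r = 23);
translate([70, 878, 0]) cylinder(h = 687, r = 23);
translate([999, 878, 0]) cylinder(h = 687, r = 23);
translate([372, 1188, 0]) {
  translate([0, 0, 392]) cube([325, 290, 32]);
  translate([18, 18, 0]) cylinder(h = 392, r = 18);
  translate([307, 18, 0]) cylinder(h = 392, r = 18);
  translate([18, 272, 0]) cylinder(h = 392, r = 18);
  translate([307, 272, 0]) cylinder(h = 392, r = 18);
}
translate([-565, 329, 0]) {
  translate([0, 0, 392]) cube([325, 290, 32]);
  translate([18, 18, 0]) cylinder(h = 392, r = 18);
  translate([307, 18, 0]) cylinder(h = 392, r = 18);
  translate([18, 272, 0]) cylinder(h = 392, r = 18);
  translate([307, 272, 0]) cylinder(h = 392, r = 18);
}
translate([1309, 329, 0]) {
  translate([0, 0, 392]) cube([325, 290, 32]);
  translate([18, 18, 0]) cylinder(h = 392, r = 18);
  translate([307, 18, 0]) cylinder(h = 392, r = 18);
  translate([18, 272, 0]) cylinder(h = 392, r = 18);
  translate([307, 272, 0]) cylinder(h = 392, r = 18);
}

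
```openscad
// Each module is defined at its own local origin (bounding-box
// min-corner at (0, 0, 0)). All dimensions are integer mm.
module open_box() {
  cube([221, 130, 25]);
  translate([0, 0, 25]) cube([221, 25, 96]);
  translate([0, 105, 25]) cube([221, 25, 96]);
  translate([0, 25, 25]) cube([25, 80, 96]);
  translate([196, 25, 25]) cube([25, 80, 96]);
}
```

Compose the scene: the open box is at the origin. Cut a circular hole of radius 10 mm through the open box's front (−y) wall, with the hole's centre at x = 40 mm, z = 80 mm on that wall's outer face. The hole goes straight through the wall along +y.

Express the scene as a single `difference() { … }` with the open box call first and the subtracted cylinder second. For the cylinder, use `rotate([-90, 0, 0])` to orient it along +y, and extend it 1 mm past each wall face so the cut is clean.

difference() {
  open_box();
  translate([40, -1, 80]) rotate([-90, 0, 0]) cylinder(h = 27, r = 10);
}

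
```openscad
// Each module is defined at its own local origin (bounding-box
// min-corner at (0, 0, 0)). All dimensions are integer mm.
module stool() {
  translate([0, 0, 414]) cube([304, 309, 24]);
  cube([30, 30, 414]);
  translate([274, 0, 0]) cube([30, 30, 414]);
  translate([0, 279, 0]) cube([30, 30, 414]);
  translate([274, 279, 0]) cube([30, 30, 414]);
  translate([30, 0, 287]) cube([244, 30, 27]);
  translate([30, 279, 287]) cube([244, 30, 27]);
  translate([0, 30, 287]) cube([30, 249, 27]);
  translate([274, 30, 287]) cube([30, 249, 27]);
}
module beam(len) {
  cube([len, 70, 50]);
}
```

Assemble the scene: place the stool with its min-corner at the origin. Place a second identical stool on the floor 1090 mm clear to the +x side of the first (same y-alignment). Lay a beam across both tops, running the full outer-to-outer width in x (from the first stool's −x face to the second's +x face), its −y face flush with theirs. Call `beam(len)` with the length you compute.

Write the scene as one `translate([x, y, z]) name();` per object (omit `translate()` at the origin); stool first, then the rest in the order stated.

stool();
translate([1394, 0, 0]) stool();
translate([0, 0, 438]) beam(1698);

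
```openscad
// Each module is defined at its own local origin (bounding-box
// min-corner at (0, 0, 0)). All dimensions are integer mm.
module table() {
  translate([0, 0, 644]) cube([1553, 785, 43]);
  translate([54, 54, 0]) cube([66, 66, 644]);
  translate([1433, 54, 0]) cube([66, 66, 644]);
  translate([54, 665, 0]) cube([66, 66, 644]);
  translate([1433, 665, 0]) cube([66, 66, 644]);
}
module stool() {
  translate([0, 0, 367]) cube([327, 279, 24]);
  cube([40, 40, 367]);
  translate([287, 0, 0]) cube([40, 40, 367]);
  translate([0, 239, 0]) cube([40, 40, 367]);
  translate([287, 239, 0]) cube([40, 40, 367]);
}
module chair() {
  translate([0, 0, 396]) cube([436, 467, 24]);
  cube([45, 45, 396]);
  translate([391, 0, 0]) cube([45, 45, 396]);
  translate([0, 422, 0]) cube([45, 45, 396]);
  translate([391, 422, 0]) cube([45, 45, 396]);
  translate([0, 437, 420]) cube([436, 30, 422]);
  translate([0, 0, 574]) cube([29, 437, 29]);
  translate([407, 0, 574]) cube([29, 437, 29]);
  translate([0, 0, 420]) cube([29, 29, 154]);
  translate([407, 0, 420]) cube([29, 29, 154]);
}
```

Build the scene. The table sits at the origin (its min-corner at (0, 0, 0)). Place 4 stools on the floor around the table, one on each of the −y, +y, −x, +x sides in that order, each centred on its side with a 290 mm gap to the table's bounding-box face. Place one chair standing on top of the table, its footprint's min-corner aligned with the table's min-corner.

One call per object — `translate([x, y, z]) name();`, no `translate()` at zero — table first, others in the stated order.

table();
translate([613, -569, 0]) stool();
translate([613, 1075, 0]) stool();
translate([-617, 253, 0]) stool();
translate([1843, 253, 0]) stool();
translate([0, 0, 687]) chair();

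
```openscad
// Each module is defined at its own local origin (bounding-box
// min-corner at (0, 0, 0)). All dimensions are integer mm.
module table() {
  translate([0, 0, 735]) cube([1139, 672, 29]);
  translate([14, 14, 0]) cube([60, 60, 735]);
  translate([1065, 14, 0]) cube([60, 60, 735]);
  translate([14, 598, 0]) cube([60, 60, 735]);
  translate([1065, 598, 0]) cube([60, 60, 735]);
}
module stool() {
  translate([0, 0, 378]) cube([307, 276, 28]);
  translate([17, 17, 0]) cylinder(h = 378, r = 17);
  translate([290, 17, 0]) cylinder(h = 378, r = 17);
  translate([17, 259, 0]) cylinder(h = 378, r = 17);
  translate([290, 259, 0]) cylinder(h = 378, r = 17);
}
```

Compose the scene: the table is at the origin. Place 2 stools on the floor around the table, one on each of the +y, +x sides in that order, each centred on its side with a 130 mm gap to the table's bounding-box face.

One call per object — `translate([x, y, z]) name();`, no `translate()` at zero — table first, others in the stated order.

table();
translate([416, 802, 0]) stool();
translate([1269, 198, 0]) stool();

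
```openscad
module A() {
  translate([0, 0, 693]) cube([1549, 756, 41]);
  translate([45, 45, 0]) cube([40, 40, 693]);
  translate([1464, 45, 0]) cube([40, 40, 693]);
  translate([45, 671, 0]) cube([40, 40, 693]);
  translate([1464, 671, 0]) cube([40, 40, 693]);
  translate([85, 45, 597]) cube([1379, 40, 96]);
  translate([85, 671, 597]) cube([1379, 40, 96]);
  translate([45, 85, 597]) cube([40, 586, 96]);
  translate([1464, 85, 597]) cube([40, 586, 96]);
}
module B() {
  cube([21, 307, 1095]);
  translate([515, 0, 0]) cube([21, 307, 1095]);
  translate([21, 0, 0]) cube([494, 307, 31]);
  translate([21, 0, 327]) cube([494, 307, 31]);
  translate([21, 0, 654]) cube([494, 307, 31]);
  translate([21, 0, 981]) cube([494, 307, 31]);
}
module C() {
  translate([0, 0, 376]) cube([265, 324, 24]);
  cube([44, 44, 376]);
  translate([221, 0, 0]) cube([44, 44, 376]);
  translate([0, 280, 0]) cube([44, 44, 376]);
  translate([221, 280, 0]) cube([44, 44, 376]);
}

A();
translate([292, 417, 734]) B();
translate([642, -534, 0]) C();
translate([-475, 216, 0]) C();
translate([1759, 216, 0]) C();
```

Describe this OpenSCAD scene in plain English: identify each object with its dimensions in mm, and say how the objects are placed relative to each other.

A is a table: top 1549 mm (x) × 756 mm (y), 41 mm thick, upper face at z = 734 mm, on four 40×40 mm square legs, each inset 45 mm from the nearest pair of top edges, running from z = 0 to the bottom of the top. Four apron rails, 40 mm thick and 96 mm tall, run between adjacent legs with their top edges flush with the underside of the top and their outer faces flush with the legs' outer faces.

B is an open bookshelf. Two side panels, each 21 mm thick, 307 mm deep and 1095 mm tall, stand 536 mm apart (outside-to-outside). Between them sit 4 shelves, each 31 mm thick and 307 mm deep, spanning the full gap between the sides. The bottom shelf rests on the floor (its underside at z = 0) and the clear gap between one shelf's top and the next shelf's underside is 296 mm.

C is a four-legged stool. The seat is a 265×324×24 mm slab whose top surface is at z = 400 mm; four square legs, each 44×44 mm in cross-section, run from the floor (z = 0) to the underside of the seat, each flush with a corner of the seat.

The bookshelf is on top of the table. Three stools sit around the table at the −y, −x, +x sides.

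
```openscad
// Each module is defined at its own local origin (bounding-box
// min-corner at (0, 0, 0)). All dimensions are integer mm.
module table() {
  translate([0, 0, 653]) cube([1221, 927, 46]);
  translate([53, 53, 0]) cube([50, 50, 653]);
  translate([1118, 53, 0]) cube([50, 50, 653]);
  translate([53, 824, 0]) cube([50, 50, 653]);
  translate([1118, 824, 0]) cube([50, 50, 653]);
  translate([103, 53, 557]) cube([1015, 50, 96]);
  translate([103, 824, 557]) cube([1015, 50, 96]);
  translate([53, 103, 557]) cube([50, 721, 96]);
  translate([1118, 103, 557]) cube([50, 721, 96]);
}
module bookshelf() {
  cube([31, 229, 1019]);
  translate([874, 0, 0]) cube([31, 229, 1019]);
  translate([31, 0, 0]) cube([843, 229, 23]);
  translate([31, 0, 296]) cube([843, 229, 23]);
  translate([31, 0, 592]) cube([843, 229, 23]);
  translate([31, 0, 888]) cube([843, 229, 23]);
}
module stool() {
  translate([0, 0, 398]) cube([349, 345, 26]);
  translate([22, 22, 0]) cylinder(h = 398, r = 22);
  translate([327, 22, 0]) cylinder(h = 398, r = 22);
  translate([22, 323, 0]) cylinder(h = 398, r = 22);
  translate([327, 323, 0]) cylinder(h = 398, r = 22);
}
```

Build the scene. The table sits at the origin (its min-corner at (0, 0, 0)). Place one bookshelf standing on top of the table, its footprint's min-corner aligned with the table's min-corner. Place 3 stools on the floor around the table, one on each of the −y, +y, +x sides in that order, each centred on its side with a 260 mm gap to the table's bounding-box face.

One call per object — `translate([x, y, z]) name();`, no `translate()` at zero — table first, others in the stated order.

table();
translate([0, 0, 699]) bookshelf();
translate([436, -605, 0]) stool();
translate([436, 1187, 0]) stool();
translate([1481, 291, 0]) stool();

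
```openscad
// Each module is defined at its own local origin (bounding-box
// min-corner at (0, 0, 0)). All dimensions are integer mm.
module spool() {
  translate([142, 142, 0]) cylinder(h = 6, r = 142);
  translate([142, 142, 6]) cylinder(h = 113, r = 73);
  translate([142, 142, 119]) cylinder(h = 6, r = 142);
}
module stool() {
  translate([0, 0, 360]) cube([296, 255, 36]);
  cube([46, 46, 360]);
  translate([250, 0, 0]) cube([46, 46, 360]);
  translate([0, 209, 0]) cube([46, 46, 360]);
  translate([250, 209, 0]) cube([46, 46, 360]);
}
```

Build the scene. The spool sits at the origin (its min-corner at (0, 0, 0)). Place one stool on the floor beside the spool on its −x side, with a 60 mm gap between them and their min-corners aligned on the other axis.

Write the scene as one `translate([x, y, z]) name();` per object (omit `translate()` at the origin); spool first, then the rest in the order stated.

spool();
translate([-356, 0, 0]) stool();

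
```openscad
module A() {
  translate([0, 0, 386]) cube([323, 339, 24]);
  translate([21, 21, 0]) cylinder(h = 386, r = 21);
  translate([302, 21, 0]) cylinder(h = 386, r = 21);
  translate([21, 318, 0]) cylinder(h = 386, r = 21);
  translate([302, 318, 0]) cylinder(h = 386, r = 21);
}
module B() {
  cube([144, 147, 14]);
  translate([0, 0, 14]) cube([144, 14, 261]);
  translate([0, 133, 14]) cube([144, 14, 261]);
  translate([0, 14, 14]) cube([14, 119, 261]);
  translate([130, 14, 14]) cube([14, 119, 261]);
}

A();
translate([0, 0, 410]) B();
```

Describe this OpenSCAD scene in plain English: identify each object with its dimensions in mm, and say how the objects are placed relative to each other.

A is a simple wooden stool: a rectangular seat 323 mm (x) by 339 mm (y), 24 mm thick, top face at z = 410 mm, on four round legs, each 42 mm in diameter. The legs rest on z = 0, each leg's axis is inset half a diameter from the nearest pair of seat edges (so the leg's bounding box is flush with the corner).

B is an open-topped rectangular box: outside dimensions 144×147×275 mm, with a uniform wall and base thickness of 14 mm. The base is a full 144×147 slab on the floor; four walls sit on top of the base. The front and back walls (the −y and +y sides) span the full width; the two side walls fit between them.

The open box is on top of the stool.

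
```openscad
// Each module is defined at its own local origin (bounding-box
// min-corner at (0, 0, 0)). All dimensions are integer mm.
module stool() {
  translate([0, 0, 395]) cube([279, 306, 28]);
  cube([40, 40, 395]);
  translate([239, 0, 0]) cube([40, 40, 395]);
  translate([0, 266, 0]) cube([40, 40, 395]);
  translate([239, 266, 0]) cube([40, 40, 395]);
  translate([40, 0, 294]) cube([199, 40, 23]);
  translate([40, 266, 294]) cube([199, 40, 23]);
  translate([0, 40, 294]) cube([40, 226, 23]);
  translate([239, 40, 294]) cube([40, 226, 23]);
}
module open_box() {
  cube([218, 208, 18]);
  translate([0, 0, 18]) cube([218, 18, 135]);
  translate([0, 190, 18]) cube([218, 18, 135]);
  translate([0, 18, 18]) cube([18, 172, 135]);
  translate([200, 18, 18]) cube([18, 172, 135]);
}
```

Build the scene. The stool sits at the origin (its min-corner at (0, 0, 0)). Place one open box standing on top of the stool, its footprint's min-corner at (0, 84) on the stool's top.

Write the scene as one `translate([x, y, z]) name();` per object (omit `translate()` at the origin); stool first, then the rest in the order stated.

stool();
translate([0, 84, 423]) open_box();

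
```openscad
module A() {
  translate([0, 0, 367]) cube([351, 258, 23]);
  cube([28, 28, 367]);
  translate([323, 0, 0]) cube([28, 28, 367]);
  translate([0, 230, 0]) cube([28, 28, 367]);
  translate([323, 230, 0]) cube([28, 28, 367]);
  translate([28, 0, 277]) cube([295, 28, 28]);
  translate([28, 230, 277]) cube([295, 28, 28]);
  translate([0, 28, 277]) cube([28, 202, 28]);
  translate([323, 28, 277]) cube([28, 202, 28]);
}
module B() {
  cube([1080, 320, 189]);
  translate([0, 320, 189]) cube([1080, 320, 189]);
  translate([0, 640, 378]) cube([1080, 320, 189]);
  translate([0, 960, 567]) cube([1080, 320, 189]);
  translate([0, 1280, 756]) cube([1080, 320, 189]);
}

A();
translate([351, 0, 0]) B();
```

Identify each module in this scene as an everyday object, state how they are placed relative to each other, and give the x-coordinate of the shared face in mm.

A is a stool. B is a staircase. The staircase is against the stool's +x side, with their −y faces flush. The x-coordinate of the shared face is 351 mm.

The stool's +x face and the staircase's −x face are both at x = 351 mm.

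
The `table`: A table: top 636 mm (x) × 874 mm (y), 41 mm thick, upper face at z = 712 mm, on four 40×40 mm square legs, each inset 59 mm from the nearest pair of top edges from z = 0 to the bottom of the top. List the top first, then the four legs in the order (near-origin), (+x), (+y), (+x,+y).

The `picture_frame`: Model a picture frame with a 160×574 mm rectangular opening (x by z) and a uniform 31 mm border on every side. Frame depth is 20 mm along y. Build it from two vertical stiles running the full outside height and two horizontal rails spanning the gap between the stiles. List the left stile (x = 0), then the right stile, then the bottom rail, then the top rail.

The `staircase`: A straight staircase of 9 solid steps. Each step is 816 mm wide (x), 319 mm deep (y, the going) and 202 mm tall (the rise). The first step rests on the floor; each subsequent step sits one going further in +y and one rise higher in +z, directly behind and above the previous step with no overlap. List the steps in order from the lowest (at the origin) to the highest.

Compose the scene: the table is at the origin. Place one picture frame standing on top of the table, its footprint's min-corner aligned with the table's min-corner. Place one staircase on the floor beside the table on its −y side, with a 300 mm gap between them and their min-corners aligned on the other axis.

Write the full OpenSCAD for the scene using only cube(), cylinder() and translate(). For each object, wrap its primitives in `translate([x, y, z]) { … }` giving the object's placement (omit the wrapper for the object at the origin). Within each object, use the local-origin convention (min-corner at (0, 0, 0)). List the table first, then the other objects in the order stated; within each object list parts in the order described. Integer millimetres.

translate([0, 0, 671]) cube([636, 874, 41]);
translate([59, 59, 0]) cube([40, 40, 671]);
translate([537, 59, 0]) cube([40, 40, 671]);
translate([59, 775, 0]) cube([40, 40, 671]);
translate([537, 775, 0]) cube([40, 40, 671]);
translate([0, 0, 712]) {
  cube([31, 20, 636]);
  translate([191, 0, 0]) cube([31, 20, 636]);
  translate([31, 0, 0]) cube([160, 20, 31]);
  translate([31, 0, 605]) cube([160, 20, 31]);
}
translate([0, -3171, 0]) {
  cube([816, 319, 202]);
  translate([0, 319, 202]) cube([816, 319, 202]);
  translate([0, 638, 404]) cube([816, 319, 202]);
  translate([0, 957, 606]) cube([816, 319, 202]);
  translate([0, 1276, 808]) cube([816, 319, 202]);
  translate([0, 1595, 1010]) cube([816, 319, 202]);
  translate([0, 1914, 1212]) cube([816, 319, 202]);
  translate([0, 2233, 1414]) cube([816, 319, 202]);
  translate([0, 2552, 1616]) cube([816, 319, 202]);
}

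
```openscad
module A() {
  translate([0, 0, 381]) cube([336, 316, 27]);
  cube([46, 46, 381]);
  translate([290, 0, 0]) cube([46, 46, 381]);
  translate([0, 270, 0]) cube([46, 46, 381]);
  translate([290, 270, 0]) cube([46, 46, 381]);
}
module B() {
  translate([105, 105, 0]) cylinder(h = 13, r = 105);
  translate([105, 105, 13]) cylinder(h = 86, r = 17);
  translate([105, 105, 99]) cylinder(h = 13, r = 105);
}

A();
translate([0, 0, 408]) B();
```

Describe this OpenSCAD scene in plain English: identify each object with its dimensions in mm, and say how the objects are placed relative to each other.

A is a four-legged stool. The seat is a 336×316×27 mm slab whose top surface is at z = 408 mm; four square legs, each 46×46 mm in cross-section, run from the floor (z = 0) to the underside of the seat, each flush with a corner of the seat.

B is a spool: two coaxial disc flanges of radius 105 mm and thickness 13 mm, joined by a core cylinder of radius 17 mm and height 86 mm. The lower flange rests on z = 0 and the three cylinders share a vertical axis.

The spool is on top of the stool.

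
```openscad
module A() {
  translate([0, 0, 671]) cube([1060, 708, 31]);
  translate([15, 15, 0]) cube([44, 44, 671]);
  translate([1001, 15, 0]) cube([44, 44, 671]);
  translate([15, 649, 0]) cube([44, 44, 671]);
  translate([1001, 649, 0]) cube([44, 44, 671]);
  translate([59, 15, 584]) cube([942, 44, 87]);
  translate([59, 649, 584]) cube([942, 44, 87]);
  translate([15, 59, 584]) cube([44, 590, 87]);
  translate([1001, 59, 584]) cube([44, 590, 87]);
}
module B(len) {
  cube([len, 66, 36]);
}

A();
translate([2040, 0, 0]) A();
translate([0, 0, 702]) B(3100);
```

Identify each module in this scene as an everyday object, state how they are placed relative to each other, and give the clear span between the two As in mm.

Second table starts at x = 2040; first ends at x = 1060; clear span = 2040 − 1060 = 980 mm.

A is a table. B is a beam. A beam spans the tops of two tables. The clear span between the two tables is 980 mm.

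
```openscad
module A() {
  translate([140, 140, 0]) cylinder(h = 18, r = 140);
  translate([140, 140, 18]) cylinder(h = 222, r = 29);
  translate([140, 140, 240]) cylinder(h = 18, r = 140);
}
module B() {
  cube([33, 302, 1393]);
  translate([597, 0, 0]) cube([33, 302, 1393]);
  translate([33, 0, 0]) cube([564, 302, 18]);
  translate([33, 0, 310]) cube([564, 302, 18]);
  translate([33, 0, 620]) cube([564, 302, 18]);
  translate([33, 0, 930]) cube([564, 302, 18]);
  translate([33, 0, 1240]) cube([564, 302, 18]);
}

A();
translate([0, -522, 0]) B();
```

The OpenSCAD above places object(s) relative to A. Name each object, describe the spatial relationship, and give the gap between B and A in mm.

The bookshelf's nearest face is 220 mm from the spool's −y face.

A is a spool. B is a bookshelf. The bookshelf is on the floor beside the spool on its −y side. The gap between the bookshelf and the spool is 220 mm.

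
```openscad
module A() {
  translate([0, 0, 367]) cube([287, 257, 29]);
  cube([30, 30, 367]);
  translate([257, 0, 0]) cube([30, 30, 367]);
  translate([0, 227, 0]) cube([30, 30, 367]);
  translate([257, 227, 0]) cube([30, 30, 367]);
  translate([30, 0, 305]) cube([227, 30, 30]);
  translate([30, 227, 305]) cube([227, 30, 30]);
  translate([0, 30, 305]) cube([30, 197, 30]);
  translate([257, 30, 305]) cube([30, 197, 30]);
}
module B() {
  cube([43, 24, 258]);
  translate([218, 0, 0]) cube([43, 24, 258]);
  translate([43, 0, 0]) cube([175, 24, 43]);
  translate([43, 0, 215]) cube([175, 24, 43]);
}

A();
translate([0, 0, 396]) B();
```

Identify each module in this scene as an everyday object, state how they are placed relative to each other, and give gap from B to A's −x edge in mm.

The picture frame's min-x is at 0; the stool's min-x is 0; gap = 0 mm.

A is a stool. B is a picture frame. The picture frame is on top of the stool. The gap from the picture frame to the stool's −x edge is 0 mm.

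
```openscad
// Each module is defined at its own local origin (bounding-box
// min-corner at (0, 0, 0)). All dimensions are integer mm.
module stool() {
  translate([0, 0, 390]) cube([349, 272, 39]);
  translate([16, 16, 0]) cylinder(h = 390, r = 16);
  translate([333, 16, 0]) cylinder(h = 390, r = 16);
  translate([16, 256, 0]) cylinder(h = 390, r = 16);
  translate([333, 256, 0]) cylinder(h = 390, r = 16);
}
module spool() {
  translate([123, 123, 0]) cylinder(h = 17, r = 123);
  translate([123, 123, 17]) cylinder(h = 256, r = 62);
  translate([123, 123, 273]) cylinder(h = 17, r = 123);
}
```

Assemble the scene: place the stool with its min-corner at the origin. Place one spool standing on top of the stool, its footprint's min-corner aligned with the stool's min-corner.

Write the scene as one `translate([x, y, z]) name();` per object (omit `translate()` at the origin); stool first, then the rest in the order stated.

stool();
translate([0, 0, 429]) spool();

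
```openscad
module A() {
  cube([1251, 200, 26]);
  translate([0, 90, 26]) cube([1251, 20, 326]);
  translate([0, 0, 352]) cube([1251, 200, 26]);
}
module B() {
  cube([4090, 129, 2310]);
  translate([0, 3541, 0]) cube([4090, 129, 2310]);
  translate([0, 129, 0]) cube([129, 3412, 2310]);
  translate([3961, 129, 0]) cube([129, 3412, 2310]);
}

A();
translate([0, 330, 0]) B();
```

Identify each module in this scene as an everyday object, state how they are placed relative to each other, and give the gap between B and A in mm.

A is an I-beam. B is a house frame. The house frame is on the floor beside the I-beam on its +y side. The gap between the house frame and the I-beam is 130 mm.

The house frame's nearest face is 130 mm from the I-beam's +y face.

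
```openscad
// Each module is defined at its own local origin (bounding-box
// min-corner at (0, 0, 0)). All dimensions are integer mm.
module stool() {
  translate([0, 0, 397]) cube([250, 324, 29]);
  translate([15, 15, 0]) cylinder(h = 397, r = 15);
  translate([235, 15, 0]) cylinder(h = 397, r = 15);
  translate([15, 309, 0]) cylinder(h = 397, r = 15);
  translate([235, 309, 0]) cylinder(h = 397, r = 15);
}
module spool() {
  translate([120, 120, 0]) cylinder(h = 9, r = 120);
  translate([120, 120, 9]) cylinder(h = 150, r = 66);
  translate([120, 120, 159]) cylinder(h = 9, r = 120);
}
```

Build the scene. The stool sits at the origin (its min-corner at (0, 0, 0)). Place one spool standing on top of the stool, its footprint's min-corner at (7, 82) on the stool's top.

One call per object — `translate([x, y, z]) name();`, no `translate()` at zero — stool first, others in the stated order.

stool();
translate([7, 82, 426]) spool();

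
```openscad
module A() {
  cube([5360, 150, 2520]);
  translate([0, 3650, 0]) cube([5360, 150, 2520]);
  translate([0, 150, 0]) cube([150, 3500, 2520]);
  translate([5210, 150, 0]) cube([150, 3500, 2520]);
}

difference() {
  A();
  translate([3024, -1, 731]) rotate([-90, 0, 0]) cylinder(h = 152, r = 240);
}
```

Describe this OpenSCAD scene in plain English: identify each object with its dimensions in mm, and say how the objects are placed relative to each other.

A is the wall frame of a small rectangular building: four walls, each 2520 mm tall and 150 mm thick, enclosing a footprint 5360 mm (x) by 3800 mm (y) outside-to-outside, with no floor or roof. The front and back walls (the −y and +y sides) span the full width; the two side walls fit between them.

The house frame has a circular hole of radius 240 mm through its front wall, centred at (x = 3024, z = 731).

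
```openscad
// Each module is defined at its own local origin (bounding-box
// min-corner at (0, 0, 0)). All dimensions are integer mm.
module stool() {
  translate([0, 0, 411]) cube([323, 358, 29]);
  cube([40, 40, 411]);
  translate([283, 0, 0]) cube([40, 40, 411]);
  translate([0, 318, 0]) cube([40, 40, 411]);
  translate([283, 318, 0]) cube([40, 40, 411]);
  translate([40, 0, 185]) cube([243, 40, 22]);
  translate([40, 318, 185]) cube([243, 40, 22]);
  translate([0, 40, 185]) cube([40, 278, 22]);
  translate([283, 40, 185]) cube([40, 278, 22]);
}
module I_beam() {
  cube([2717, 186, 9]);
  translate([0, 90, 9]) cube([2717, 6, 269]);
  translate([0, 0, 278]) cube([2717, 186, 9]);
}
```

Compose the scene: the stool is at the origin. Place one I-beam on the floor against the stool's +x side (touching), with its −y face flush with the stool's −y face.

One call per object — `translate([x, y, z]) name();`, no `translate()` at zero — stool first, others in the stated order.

stool();
translate([323, 0, 0]) I_beam();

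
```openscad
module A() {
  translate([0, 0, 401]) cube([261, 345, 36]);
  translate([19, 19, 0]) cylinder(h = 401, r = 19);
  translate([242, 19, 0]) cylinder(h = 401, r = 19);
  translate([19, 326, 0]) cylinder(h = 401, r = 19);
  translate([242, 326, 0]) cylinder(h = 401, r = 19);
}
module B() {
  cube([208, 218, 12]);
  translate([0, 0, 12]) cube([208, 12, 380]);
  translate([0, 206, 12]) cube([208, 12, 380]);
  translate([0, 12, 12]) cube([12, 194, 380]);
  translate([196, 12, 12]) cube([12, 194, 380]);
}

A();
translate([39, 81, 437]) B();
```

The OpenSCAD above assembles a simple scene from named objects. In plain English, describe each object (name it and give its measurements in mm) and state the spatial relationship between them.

A is a four-legged stool. The seat is 261×345 mm, 36 mm thick, top at z = 437 mm. It stands on four round legs, each 38 mm in diameter, from z = 0 to the seat underside, each leg's axis is inset half a diameter from the nearest pair of seat edges (so the leg's bounding box is flush with the corner).

B is an open storage box with external size 208×218×392 mm and wall thickness 12 mm (the base is also 12 mm thick). The base covers the whole footprint; the four walls stand on the base, with the y-facing walls full-width and the x-facing walls fitting between their inner faces.

The open box is on top of the stool.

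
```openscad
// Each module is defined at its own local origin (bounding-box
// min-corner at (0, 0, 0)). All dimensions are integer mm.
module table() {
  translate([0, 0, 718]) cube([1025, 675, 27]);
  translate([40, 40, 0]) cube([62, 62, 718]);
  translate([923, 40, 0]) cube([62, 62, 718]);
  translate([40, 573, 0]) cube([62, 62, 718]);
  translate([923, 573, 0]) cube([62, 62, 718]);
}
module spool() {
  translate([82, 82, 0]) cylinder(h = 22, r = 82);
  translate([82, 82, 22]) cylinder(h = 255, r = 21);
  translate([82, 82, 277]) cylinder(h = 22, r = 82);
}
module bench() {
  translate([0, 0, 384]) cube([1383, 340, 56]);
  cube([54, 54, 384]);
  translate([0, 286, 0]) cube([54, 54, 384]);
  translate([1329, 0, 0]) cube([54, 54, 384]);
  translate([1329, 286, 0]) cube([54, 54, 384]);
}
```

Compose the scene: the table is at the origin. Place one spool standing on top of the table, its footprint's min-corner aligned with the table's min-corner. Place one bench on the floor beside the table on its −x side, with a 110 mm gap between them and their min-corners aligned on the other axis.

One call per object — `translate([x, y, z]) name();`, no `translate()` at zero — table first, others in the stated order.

table();
translate([0, 0, 745]) spool();
translate([-1493, 0, 0]) bench();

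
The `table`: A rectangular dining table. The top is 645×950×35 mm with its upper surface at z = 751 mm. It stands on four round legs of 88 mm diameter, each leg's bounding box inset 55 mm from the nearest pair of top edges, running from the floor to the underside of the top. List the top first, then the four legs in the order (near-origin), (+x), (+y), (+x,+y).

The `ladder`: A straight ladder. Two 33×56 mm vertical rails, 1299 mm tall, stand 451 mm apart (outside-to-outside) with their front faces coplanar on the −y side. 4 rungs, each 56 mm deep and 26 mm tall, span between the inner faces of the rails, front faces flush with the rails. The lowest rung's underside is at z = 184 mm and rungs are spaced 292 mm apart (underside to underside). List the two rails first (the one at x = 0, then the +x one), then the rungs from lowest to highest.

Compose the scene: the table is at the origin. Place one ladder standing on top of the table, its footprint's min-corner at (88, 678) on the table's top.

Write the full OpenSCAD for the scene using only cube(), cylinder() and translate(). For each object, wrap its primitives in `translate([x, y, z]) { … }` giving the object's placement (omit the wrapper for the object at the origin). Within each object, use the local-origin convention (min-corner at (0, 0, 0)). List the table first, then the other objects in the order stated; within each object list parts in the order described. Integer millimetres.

translate([0, 0, 716]) cube([645, 950, 35]);
translate([99, 99, 0]) cylinder(h = 716, r = 44);
translate([546, 99, 0]) cylinder(h = 716, r = 44);
translate([99, 851, 0]) cylinder(h = 716, r = 44);
translate([546, 851, 0]) cylinder(h = 716, r = 44);
translate([88, 678, 751]) {
  cube([33, 56, 1299]);
  translate([418, 0, 0]) cube([33, 56, 1299]);
  translate([33, 0, 184]) cube([385, 56, 26]);
  translate([33, 0, 476]) cube([385, 56, 26]);
  translate([33, 0, 768]) cube([385, 56, 26]);
  translate([33, 0, 1060]) cube([385, 56, 26]);
}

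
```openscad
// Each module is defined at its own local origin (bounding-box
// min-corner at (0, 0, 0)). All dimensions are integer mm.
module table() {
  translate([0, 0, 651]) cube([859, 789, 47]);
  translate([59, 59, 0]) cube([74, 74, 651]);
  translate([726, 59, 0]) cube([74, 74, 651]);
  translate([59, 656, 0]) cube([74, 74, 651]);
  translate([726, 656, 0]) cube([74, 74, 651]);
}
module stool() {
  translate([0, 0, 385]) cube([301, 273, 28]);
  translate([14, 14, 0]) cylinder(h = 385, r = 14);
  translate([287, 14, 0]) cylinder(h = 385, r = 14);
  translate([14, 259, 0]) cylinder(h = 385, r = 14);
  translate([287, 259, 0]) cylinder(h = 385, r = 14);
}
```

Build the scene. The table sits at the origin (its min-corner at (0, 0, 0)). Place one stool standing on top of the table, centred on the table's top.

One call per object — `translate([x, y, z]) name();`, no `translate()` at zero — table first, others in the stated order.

table();
translate([279, 258, 698]) stool();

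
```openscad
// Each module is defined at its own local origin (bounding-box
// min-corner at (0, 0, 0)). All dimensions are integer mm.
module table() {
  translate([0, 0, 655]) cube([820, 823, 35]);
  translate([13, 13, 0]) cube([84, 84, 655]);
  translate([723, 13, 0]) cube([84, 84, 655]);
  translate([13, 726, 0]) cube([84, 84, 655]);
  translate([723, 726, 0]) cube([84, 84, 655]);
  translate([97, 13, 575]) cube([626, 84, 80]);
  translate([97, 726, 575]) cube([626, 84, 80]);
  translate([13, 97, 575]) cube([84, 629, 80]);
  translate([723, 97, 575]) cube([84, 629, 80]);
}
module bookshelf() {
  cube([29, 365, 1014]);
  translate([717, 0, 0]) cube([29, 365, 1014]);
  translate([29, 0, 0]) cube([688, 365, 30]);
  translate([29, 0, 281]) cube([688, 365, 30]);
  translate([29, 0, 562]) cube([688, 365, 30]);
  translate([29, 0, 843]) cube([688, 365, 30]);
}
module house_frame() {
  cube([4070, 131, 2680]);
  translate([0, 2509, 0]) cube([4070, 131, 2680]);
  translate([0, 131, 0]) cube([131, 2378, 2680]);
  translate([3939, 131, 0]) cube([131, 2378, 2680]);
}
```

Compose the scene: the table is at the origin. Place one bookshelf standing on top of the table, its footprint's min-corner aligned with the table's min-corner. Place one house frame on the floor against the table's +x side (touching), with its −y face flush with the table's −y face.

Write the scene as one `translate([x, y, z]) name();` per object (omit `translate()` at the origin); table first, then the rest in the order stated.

table();
translate([0, 0, 690]) bookshelf();
translate([820, 0, 0]) house_frame();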